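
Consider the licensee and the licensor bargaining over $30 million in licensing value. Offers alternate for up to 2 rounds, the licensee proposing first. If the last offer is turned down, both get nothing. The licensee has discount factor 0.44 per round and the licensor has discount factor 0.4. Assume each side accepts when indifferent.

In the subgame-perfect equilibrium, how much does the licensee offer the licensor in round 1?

Round 2 (the licensor proposes): rejection yields 0 for the licensee; the licensor offers 0 and keeps 30.
Round 1 (the licensee proposes): the licensor can get 30 next round, worth 0.4 × 30 = 12 now. The licensee offers 12 and keeps 30 − 12 = 18.

12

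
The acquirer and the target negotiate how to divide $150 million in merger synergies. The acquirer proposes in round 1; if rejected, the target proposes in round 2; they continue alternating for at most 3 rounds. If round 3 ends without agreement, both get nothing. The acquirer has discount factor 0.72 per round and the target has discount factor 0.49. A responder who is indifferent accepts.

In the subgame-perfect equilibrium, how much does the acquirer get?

129.42

By backward induction:
Round 3 (the acquirer proposes): the target will accept anything ≥ 0, so the acquirer offers 0 and keeps 150.
Round 2 (the target proposes): the acquirer can get 150 next round, worth 0.72 × 150 = 108 now, so the target offers 108, keeping 42.
Round 1 (the acquirer proposes): the target can get 42 next round, worth 0.49 × 42 = 20.58 now; the acquirer offers that and keeps 129.42.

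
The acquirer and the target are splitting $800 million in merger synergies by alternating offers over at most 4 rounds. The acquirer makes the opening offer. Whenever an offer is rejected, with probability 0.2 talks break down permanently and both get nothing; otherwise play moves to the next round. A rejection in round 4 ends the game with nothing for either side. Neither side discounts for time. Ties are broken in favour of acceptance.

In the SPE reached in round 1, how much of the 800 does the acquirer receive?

262.4

Round 4 (the target proposes): the acquirer will accept anything ≥ 0, so the target offers 0 and keeps 800.
Round 3 (the acquirer proposes): rejecting gives the target an expected 0.8 × 800 = 640; the acquirer offers that and keeps 160.
Round 2 (the target proposes): rejecting gives the acquirer an expected 0.8 × 160 = 128, so the target offers 128, keeping 672.
Round 1 (the acquirer proposes): rejecting gives the target an expected 0.8 × 672 = 537.6, so the acquirer offers 537.6, keeping 262.4.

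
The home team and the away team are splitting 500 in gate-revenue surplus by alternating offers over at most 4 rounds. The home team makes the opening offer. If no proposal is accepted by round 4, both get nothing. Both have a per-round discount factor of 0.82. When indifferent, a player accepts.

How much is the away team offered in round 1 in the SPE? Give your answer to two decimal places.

349.48

Round 4 (the away team proposes): rejection yields 0 for the home team; the away team offers 0 and keeps 500.
Round 3 (the home team proposes): the away team can get 500 next round, worth 0.82 × 500 = 410 now; the home team offers that and keeps 90.
Round 2 (the away team proposes): the home team can get 90 next round, worth 0.82 × 90 = 73.8 now; the away team offers that and keeps 426.2.
Round 1 (the home team proposes): the away team can get 426.2 next round, worth 0.82 × 426.2 = 349.484 now; the home team offers that and keeps 150.516.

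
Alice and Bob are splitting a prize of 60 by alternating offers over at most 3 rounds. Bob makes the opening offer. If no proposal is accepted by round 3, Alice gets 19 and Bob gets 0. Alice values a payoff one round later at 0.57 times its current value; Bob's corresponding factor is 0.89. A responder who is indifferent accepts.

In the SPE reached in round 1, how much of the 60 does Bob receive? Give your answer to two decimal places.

Round 3 (Bob proposes): Alice gets 19 if talks fail, so Bob offers 19 and keeps 41.
Round 2 (Alice proposes): Bob can get 41 next round, worth 0.89 × 41 = 36.49 now. Alice offers 36.49 and keeps 60 − 36.49 = 23.51.
Round 1 (Bob proposes): Alice can get 23.51 next round, worth 0.57 × 23.51 = 13.4007 now, so Bob offers 13.4007, keeping 46.5993.

46.60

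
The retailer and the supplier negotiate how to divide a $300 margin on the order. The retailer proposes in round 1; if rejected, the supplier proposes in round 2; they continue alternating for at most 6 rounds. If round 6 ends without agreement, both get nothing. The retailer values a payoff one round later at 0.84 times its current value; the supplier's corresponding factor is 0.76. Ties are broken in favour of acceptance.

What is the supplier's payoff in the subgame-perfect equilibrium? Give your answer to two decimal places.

152.69

Round 6 (the supplier proposes): rejection yields 0 for the retailer; the supplier offers 0 and keeps 300.
Round 5 (the retailer proposes): the supplier can get 300 next round, worth 0.76 × 300 = 228 now. The retailer offers 228 and keeps 300 − 228 = 72.
Round 4 (the supplier proposes): the retailer can get 72 next round, worth 0.84 × 72 = 60.48 now; the supplier offers that and keeps 239.52.
Round 3 (the retailer proposes): the supplier can get 239.52 next round, worth 0.76 × 239.52 = 182.0352 now. The retailer offers 182.0352 and keeps 300 − 182.0352 = 117.9648.
Round 2 (the supplier proposes): the retailer can get 117.9648 next round, worth 0.84 × 117.9648 = 99.090432 now. The supplier offers 99.090432 and keeps 300 − 99.090432 = 200.909568.
Round 1 (the retailer proposes): the supplier can get 200.909568 next round, worth 0.76 × 200.909568 = 152.69127168 now. The retailer offers 152.69127168 and keeps 300 − 152.69127168 = 147.30872832.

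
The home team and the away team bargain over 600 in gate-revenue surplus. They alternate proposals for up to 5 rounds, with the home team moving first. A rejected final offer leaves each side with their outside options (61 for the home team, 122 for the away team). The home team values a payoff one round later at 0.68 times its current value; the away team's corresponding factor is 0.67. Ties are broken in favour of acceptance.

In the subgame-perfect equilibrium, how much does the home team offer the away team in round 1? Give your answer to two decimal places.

212.57

Round 5 (the home team proposes): the away team gets 122 if talks fail, so the home team offers 122 and keeps 478.
Round 4 (the away team proposes): the home team can get 478 next round, worth 0.68 × 478 = 325.04 now, so the away team offers 325.04, keeping 274.96.
Round 3 (the home team proposes): the away team can get 274.96 next round, worth 0.67 × 274.96 = 184.2232 now; the home team offers that and keeps 415.7768.
Round 2 (the away team proposes): the home team can get 415.7768 next round, worth 0.68 × 415.7768 = 282.728224 now; the away team offers that and keeps 317.271776.
Round 1 (the home team proposes): the away team can get 317.271776 next round, worth 0.67 × 317.271776 = 212.57208992 now. The home team offers 212.57208992 and keeps 600 − 212.57208992 = 387.42791008.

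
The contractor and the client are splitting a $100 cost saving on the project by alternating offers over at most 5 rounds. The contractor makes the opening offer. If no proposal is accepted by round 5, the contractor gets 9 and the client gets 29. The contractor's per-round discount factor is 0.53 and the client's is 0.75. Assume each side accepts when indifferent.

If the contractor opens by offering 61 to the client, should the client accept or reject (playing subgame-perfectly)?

Round 5 (the contractor proposes): the client gets 29 if talks fail, so the contractor offers 29 and keeps 71.
Round 4 (the client proposes): the contractor can get 71 next round, worth 0.53 × 71 = 37.63 now. The client offers 37.63 and keeps 100 − 37.63 = 62.37.
Round 3 (the contractor proposes): the client can get 62.37 next round, worth 0.75 × 62.37 = 46.7775 now; the contractor offers that and keeps 53.2225.
Round 2 (the client proposes): the contractor can get 53.2225 next round, worth 0.53 × 53.2225 = 28.207925 now; the client offers that and keeps 71.792075.
So by rejecting in round 1, the client gets 71.792075 next round, worth 0.75 × 71.792075 = 53.84405625 now.
Offer 61 ≥ 53.84405625, so the client accepts.

Accept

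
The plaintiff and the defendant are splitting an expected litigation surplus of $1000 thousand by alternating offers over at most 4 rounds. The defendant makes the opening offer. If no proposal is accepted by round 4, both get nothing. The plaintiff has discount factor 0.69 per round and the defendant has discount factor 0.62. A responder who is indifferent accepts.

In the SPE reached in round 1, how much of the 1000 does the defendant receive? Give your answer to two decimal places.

442.62

Solve by backward induction from round 4.
Round 4 (the plaintiff proposes): the defendant will accept anything ≥ 0, so the plaintiff offers 0 and keeps 1000.
Round 3 (the defendant proposes): the plaintiff can get 1000 next round, worth 0.69 × 1000 = 690 now, so the defendant offers 690, keeping 310.
Round 2 (the plaintiff proposes): the defendant can get 310 next round, worth 0.62 × 310 = 192.2 now, so the plaintiff offers 192.2, keeping 807.8.
Round 1 (the defendant proposes): the plaintiff can get 807.8 next round, worth 0.69 × 807.8 = 557.382 now, so the defendant offers 557.382, keeping 442.618.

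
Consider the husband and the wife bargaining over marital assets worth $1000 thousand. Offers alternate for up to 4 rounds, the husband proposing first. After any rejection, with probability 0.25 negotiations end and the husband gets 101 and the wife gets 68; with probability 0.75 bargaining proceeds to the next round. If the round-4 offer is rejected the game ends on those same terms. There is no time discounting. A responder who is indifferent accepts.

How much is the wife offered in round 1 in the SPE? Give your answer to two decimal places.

By backward induction:
Round 4 (the wife proposes): the husband gets 101 if talks fail, so the wife offers 101 and keeps 899.
Round 3 (the husband proposes): rejecting gives the wife an expected 0.75 × 899 + 0.25 × 68 = 691.25, so the husband offers 691.25, keeping 308.75.
Round 2 (the wife proposes): rejecting gives the husband an expected 0.75 × 308.75 + 0.25 × 101 = 256.8125. The wife offers 256.8125 and keeps 1000 − 256.8125 = 743.1875.
Round 1 (the husband proposes): rejecting gives the wife an expected 0.75 × 743.1875 + 0.25 × 68 = 574.390625. The husband offers 574.390625 and keeps 1000 − 574.390625 = 425.609375.

574.39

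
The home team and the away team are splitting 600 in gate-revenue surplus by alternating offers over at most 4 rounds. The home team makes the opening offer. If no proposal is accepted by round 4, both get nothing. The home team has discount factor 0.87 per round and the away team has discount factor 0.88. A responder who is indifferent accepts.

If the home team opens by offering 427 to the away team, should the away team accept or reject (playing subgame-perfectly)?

Reject

Work out the away team's continuation value if the offer is rejected.
Round 4 (the away team proposes): the home team will accept anything ≥ 0, so the away team offers 0 and keeps 600.
Round 3 (the home team proposes): the away team can get 600 next round, worth 0.88 × 600 = 528 now. The home team offers 528 and keeps 600 − 528 = 72.
Round 2 (the away team proposes): the home team can get 72 next round, worth 0.87 × 72 = 62.64 now, so the away team offers 62.64, keeping 537.36.
So by rejecting in round 1, the away team gets 537.36 next round, worth 0.88 × 537.36 = 472.8768 now.
Offer 427 < 472.8768, so the away team rejects.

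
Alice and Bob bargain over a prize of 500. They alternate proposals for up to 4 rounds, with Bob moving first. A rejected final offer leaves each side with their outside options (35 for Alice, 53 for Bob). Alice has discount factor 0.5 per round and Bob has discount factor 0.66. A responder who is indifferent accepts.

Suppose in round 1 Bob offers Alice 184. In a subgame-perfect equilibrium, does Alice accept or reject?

Accept

Work out Alice's continuation value if the offer is rejected.
Round 4 (Alice proposes): Bob gets 53 if talks fail, so Alice offers 53 and keeps 447.
Round 3 (Bob proposes): Alice can get 447 next round, worth 0.5 × 447 = 223.5 now; Bob offers that and keeps 276.5.
Round 2 (Alice proposes): Bob can get 276.5 next round, worth 0.66 × 276.5 = 182.49 now, so Alice offers 182.49, keeping 317.51.
So by rejecting in round 1, Alice gets 317.51 next round, worth 0.5 × 317.51 = 158.755 now.
Offer 184 ≥ 158.755, so Alice accepts.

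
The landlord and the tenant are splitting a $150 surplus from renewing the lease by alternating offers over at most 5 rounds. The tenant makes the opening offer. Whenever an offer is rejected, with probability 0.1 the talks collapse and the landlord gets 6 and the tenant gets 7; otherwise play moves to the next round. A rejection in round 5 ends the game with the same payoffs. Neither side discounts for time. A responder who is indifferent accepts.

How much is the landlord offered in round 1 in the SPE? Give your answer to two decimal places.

28.32

Round 5 (the tenant proposes): the landlord gets 6 if talks fail, so the tenant offers 6 and keeps 144.
Round 4 (the landlord proposes): rejecting gives the tenant an expected 0.9 × 144 + 0.1 × 7 = 130.3. The landlord offers 130.3 and keeps 150 − 130.3 = 19.7.
Round 3 (the tenant proposes): rejecting gives the landlord an expected 0.9 × 19.7 + 0.1 × 6 = 18.33, so the tenant offers 18.33, keeping 131.67.
Round 2 (the landlord proposes): rejecting gives the tenant an expected 0.9 × 131.67 + 0.1 × 7 = 119.203, so the landlord offers 119.203, keeping 30.797.
Round 1 (the tenant proposes): rejecting gives the landlord an expected 0.9 × 30.797 + 0.1 × 6 = 28.3173; the tenant offers that and keeps 121.6827.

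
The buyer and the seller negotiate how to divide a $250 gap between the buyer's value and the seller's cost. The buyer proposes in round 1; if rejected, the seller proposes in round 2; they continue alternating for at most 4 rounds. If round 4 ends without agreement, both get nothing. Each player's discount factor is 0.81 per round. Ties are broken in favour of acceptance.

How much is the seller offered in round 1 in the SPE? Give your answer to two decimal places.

Round 4 (the seller proposes): the buyer will accept anything ≥ 0, so the seller offers 0 and keeps 250.
Round 3 (the buyer proposes): the seller can get 250 next round, worth 0.81 × 250 = 202.5 now, so the buyer offers 202.5, keeping 47.5.
Round 2 (the seller proposes): the buyer can get 47.5 next round, worth 0.81 × 47.5 = 38.475 now, so the seller offers 38.475, keeping 211.525.
Round 1 (the buyer proposes): the seller can get 211.525 next round, worth 0.81 × 211.525 = 171.33525 now. The buyer offers 171.33525 and keeps 250 − 171.33525 = 78.66475.

171.34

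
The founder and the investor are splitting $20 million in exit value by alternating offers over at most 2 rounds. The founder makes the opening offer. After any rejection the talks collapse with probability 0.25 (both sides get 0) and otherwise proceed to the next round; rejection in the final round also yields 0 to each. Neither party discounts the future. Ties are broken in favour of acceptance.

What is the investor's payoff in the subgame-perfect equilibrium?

15

By backward induction:
Round 2 (the investor proposes): the founder will accept anything ≥ 0, so the investor offers 0 and keeps 20.
Round 1 (the founder proposes): rejecting gives the investor an expected 0.75 × 20 = 15; the founder offers that and keeps 5.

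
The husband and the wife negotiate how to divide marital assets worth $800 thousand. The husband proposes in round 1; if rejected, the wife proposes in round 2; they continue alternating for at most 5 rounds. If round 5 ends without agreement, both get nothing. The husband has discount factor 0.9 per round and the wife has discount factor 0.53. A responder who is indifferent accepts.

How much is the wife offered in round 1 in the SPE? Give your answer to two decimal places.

Round 5 (the husband proposes): rejection yields 0 for the wife; the husband offers 0 and keeps 800.
Round 4 (the wife proposes): the husband can get 800 next round, worth 0.9 × 800 = 720 now. The wife offers 720 and keeps 800 − 720 = 80.
Round 3 (the husband proposes): the wife can get 80 next round, worth 0.53 × 80 = 42.4 now. The husband offers 42.4 and keeps 800 − 42.4 = 757.6.
Round 2 (the wife proposes): the husband can get 757.6 next round, worth 0.9 × 757.6 = 681.84 now; the wife offers that and keeps 118.16.
Round 1 (the husband proposes): the wife can get 118.16 next round, worth 0.53 × 118.16 = 62.6248 now, so the husband offers 62.6248, keeping 737.3752.

62.62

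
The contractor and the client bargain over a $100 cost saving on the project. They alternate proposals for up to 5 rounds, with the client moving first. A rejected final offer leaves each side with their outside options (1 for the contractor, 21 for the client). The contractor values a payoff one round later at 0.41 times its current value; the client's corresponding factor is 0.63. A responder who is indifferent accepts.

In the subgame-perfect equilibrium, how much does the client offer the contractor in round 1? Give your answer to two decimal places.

19.16

Round 5 (the client proposes): the contractor gets 1 if talks fail, so the client offers 1 and keeps 99.
Round 4 (the contractor proposes): the client can get 99 next round, worth 0.63 × 99 = 62.37 now. The contractor offers 62.37 and keeps 100 − 62.37 = 37.63.
Round 3 (the client proposes): the contractor can get 37.63 next round, worth 0.41 × 37.63 = 15.4283 now; the client offers that and keeps 84.5717.
Round 2 (the contractor proposes): the client can get 84.5717 next round, worth 0.63 × 84.5717 = 53.280171 now, so the contractor offers 53.280171, keeping 46.719829.
Round 1 (the client proposes): the contractor can get 46.719829 next round, worth 0.41 × 46.719829 = 19.15512989 now. The client offers 19.15512989 and keeps 100 − 19.15512989 = 80.84487011.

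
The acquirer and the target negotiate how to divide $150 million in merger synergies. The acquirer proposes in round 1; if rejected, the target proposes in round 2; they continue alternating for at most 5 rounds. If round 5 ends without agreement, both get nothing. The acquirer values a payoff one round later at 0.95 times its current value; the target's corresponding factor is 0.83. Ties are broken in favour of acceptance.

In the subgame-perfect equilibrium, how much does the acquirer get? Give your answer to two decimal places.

Round 5 (the acquirer proposes): the target will accept anything ≥ 0, so the acquirer offers 0 and keeps 150.
Round 4 (the target proposes): the acquirer can get 150 next round, worth 0.95 × 150 = 142.5 now. The target offers 142.5 and keeps 150 − 142.5 = 7.5.
Round 3 (the acquirer proposes): the target can get 7.5 next round, worth 0.83 × 7.5 = 6.225 now. The acquirer offers 6.225 and keeps 150 − 6.225 = 143.775.
Round 2 (the target proposes): the acquirer can get 143.775 next round, worth 0.95 × 143.775 = 136.58625 now; the target offers that and keeps 13.41375.
Round 1 (the acquirer proposes): the target can get 13.41375 next round, worth 0.83 × 13.41375 = 11.1334125 now. The acquirer offers 11.1334125 and keeps 150 − 11.1334125 = 138.8665875.

138.87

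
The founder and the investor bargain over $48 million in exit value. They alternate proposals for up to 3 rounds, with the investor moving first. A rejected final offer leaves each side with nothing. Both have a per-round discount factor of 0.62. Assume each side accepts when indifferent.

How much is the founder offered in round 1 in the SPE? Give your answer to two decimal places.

11.31

Round 3 (the investor proposes): the founder will accept anything ≥ 0, so the investor offers 0 and keeps 48.
Round 2 (the founder proposes): the investor can get 48 next round, worth 0.62 × 48 = 29.76 now. The founder offers 29.76 and keeps 48 − 29.76 = 18.24.
Round 1 (the investor proposes): the founder can get 18.24 next round, worth 0.62 × 18.24 = 11.3088 now; the investor offers that and keeps 36.6912.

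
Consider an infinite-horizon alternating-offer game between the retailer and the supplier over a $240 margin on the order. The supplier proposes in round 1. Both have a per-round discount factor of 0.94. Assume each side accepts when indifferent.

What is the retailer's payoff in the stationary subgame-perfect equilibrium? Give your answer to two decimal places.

Let x be the supplier's share when the supplier proposes and y be the retailer's share when the retailer proposes.
The retailer accepts iff offered ≥ 0.94·y, so x = 240 − 0.94y. Symmetrically y = 240 − 0.94x.
Substituting: x = 240 − 0.94(240 − 0.94x), giving x(1 − 0.94·0.94) = 240(1 − 0.94).
So x = 240 × 0.06 / 0.1164 ≈ 123.7113, and the retailer receives 240 − x ≈ 116.2887.

116.29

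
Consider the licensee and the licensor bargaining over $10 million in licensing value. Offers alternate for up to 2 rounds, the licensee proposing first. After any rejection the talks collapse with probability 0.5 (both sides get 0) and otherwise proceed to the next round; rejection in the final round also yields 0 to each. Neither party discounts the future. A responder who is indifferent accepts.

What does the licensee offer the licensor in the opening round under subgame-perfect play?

5

Round 2 (the licensor proposes): rejection yields 0 for the licensee; the licensor offers 0 and keeps 10.
Round 1 (the licensee proposes): rejecting gives the licensor an expected 0.5 × 10 = 5. The licensee offers 5 and keeps 10 − 5 = 5.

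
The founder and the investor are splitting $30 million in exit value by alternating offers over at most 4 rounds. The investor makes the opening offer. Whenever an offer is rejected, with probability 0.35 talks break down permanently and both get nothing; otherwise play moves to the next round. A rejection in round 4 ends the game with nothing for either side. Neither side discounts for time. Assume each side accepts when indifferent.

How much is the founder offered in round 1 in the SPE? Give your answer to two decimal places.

Round 4 (the founder proposes): the investor will accept anything ≥ 0, so the founder offers 0 and keeps 30.
Round 3 (the investor proposes): rejecting gives the founder an expected 0.65 × 30 = 19.5. The investor offers 19.5 and keeps 30 − 19.5 = 10.5.
Round 2 (the founder proposes): rejecting gives the investor an expected 0.65 × 10.5 = 6.825, so the founder offers 6.825, keeping 23.175.
Round 1 (the investor proposes): rejecting gives the founder an expected 0.65 × 23.175 = 15.06375; the investor offers that and keeps 14.93625.

15.06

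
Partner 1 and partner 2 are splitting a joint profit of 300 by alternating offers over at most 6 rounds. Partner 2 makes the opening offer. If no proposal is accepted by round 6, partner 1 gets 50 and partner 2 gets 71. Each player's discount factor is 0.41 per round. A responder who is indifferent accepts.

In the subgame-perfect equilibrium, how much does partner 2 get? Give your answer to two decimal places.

212.58

Round 6 (partner 1 proposes): partner 2 gets 71 if talks fail, so partner 1 offers 71 and keeps 229.
Round 5 (partner 2 proposes): partner 1 can get 229 next round, worth 0.41 × 229 = 93.89 now; partner 2 offers that and keeps 206.11.
Round 4 (partner 1 proposes): partner 2 can get 206.11 next round, worth 0.41 × 206.11 = 84.5051 now, so partner 1 offers 84.5051, keeping 215.4949.
Round 3 (partner 2 proposes): partner 1 can get 215.4949 next round, worth 0.41 × 215.4949 = 88.352909 now, so partner 2 offers 88.352909, keeping 211.647091.
Round 2 (partner 1 proposes): partner 2 can get 211.647091 next round, worth 0.41 × 211.647091 = 86.77530731 now, so partner 1 offers 86.77530731, keeping 213.22469269.
Round 1 (partner 2 proposes): partner 1 can get 213.22469269 next round, worth 0.41 × 213.22469269 = 87.4221240029 now, so partner 2 offers 87.4221240029, keeping 212.5778759971.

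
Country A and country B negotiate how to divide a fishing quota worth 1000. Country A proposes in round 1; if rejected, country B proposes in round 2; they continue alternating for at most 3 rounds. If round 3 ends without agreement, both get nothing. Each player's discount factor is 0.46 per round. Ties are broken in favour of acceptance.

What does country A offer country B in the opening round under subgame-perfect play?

248.4

Round 3 (country A proposes): country B will accept anything ≥ 0, so country A offers 0 and keeps 1000.
Round 2 (country B proposes): country A can get 1000 next round, worth 0.46 × 1000 = 460 now, so country B offers 460, keeping 540.
Round 1 (country A proposes): country B can get 540 next round, worth 0.46 × 540 = 248.4 now. Country A offers 248.4 and keeps 1000 − 248.4 = 751.6.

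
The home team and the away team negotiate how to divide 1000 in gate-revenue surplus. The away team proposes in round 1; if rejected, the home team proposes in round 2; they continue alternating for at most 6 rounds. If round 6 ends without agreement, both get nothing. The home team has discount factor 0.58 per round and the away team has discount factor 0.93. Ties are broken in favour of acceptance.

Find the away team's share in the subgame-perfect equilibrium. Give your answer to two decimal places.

768.75

Round 6 (the home team proposes): rejection yields 0 for the away team; the home team offers 0 and keeps 1000.
Round 5 (the away team proposes): the home team can get 1000 next round, worth 0.58 × 1000 = 580 now. The away team offers 580 and keeps 1000 − 580 = 420.
Round 4 (the home team proposes): the away team can get 420 next round, worth 0.93 × 420 = 390.6 now; the home team offers that and keeps 609.4.
Round 3 (the away team proposes): the home team can get 609.4 next round, worth 0.58 × 609.4 = 353.452 now; the away team offers that and keeps 646.548.
Round 2 (the home team proposes): the away team can get 646.548 next round, worth 0.93 × 646.548 = 601.28964 now. The home team offers 601.28964 and keeps 1000 − 601.28964 = 398.71036.
Round 1 (the away team proposes): the home team can get 398.71036 next round, worth 0.58 × 398.71036 = 231.2520088 now, so the away team offers 231.2520088, keeping 768.7479912.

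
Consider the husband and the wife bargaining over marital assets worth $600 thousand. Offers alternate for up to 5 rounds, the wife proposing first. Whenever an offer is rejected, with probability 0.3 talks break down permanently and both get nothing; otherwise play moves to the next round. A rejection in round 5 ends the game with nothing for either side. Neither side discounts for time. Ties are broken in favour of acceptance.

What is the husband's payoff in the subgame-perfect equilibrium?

187.74

Round 5 (the wife proposes): the husband will accept anything ≥ 0, so the wife offers 0 and keeps 600.
Round 4 (the husband proposes): rejecting gives the wife an expected 0.7 × 600 = 420; the husband offers that and keeps 180.
Round 3 (the wife proposes): rejecting gives the husband an expected 0.7 × 180 = 126, so the wife offers 126, keeping 474.
Round 2 (the husband proposes): rejecting gives the wife an expected 0.7 × 474 = 331.8; the husband offers that and keeps 268.2.
Round 1 (the wife proposes): rejecting gives the husband an expected 0.7 × 268.2 = 187.74; the wife offers that and keeps 412.26.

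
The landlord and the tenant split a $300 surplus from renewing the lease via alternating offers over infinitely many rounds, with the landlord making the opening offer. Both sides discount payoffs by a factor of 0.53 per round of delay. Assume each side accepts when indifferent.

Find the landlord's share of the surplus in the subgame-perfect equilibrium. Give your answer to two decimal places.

In a stationary SPE each proposer offers the other exactly their discounted continuation value.
If the landlord keeps x when proposing and the tenant keeps y when proposing, then x = 300 − 0.53y and y = 300 − 0.53x.
Solving: x = 300(1 − 0.53) / (1 − 0.53·0.53) = 141 / 0.7191 ≈ 196.0784.
The tenant gets 300 − 196.0784 ≈ 103.9216.

196.08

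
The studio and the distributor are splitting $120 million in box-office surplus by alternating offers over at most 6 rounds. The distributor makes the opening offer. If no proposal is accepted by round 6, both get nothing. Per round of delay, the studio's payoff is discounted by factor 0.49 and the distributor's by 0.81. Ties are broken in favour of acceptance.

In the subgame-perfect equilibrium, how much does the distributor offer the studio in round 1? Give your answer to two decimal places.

24.87

Round 6 (the studio proposes): rejection yields 0 for the distributor; the studio offers 0 and keeps 120.
Round 5 (the distributor proposes): the studio can get 120 next round, worth 0.49 × 120 = 58.8 now. The distributor offers 58.8 and keeps 120 − 58.8 = 61.2.
Round 4 (the studio proposes): the distributor can get 61.2 next round, worth 0.81 × 61.2 = 49.572 now; the studio offers that and keeps 70.428.
Round 3 (the distributor proposes): the studio can get 70.428 next round, worth 0.49 × 70.428 = 34.50972 now; the distributor offers that and keeps 85.49028.
Round 2 (the studio proposes): the distributor can get 85.49028 next round, worth 0.81 × 85.49028 = 69.2471268 now, so the studio offers 69.2471268, keeping 50.7528732.
Round 1 (the distributor proposes): the studio can get 50.7528732 next round, worth 0.49 × 50.7528732 = 24.868907868 now, so the distributor offers 24.868907868, keeping 95.131092132.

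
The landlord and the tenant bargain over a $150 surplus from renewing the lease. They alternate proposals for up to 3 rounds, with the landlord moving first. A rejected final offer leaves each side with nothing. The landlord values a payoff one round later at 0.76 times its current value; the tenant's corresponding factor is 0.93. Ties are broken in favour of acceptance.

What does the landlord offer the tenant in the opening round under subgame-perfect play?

Round 3 (the landlord proposes): rejection yields 0 for the tenant; the landlord offers 0 and keeps 150.
Round 2 (the tenant proposes): the landlord can get 150 next round, worth 0.76 × 150 = 114 now. The tenant offers 114 and keeps 150 − 114 = 36.
Round 1 (the landlord proposes): the tenant can get 36 next round, worth 0.93 × 36 = 33.48 now. The landlord offers 33.48 and keeps 150 − 33.48 = 116.52.

33.48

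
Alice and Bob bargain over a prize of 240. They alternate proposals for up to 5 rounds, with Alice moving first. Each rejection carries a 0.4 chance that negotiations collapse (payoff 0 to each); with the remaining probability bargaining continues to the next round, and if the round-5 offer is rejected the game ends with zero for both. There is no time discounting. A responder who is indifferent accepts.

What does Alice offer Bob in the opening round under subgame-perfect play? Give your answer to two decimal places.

By backward induction:
Round 5 (Alice proposes): Bob will accept anything ≥ 0, so Alice offers 0 and keeps 240.
Round 4 (Bob proposes): rejecting gives Alice an expected 0.6 × 240 = 144, so Bob offers 144, keeping 96.
Round 3 (Alice proposes): rejecting gives Bob an expected 0.6 × 96 = 57.6; Alice offers that and keeps 182.4.
Round 2 (Bob proposes): rejecting gives Alice an expected 0.6 × 182.4 = 109.44, so Bob offers 109.44, keeping 130.56.
Round 1 (Alice proposes): rejecting gives Bob an expected 0.6 × 130.56 = 78.336, so Alice offers 78.336, keeping 161.664.

78.34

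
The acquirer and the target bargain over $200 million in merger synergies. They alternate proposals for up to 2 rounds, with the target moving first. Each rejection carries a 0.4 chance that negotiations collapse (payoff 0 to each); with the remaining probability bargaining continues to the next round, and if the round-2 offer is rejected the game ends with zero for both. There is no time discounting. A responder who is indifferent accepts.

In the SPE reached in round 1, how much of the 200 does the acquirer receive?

Round 2 (the acquirer proposes): rejection yields 0 for the target; the acquirer offers 0 and keeps 200.
Round 1 (the target proposes): rejecting gives the acquirer an expected 0.6 × 200 = 120. The target offers 120 and keeps 200 − 120 = 80.

120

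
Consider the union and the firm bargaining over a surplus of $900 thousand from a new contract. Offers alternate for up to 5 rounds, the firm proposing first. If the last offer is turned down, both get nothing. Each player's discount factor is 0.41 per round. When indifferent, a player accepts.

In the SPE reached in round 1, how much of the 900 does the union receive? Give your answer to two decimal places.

Round 5 (the firm proposes): rejection yields 0 for the union; the firm offers 0 and keeps 900.
Round 4 (the union proposes): the firm can get 900 next round, worth 0.41 × 900 = 369 now. The union offers 369 and keeps 900 − 369 = 531.
Round 3 (the firm proposes): the union can get 531 next round, worth 0.41 × 531 = 217.71 now, so the firm offers 217.71, keeping 682.29.
Round 2 (the union proposes): the firm can get 682.29 next round, worth 0.41 × 682.29 = 279.7389 now. The union offers 279.7389 and keeps 900 − 279.7389 = 620.2611.
Round 1 (the firm proposes): the union can get 620.2611 next round, worth 0.41 × 620.2611 = 254.307051 now; the firm offers that and keeps 645.692949.

254.31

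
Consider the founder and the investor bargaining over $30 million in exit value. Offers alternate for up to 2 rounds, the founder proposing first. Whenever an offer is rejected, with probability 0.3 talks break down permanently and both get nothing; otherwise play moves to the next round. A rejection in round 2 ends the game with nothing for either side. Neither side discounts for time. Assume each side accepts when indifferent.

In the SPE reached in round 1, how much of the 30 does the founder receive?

Round 2 (the investor proposes): the founder will accept anything ≥ 0, so the investor offers 0 and keeps 30.
Round 1 (the founder proposes): rejecting gives the investor an expected 0.7 × 30 = 21, so the founder offers 21, keeping 9.

9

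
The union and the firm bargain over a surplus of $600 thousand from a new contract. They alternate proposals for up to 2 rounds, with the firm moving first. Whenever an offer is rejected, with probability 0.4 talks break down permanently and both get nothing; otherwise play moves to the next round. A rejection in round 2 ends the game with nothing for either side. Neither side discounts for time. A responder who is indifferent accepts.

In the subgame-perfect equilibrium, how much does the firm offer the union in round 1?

360

By backward induction:
Round 2 (the union proposes): rejection yields 0 for the firm; the union offers 0 and keeps 600.
Round 1 (the firm proposes): rejecting gives the union an expected 0.6 × 600 = 360, so the firm offers 360, keeping 240.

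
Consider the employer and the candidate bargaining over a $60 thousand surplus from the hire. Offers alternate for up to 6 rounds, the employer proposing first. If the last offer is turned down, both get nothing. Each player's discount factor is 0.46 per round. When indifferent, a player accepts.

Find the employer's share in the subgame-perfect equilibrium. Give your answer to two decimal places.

40.71

Round 6 (the candidate proposes): rejection yields 0 for the employer; the candidate offers 0 and keeps 60.
Round 5 (the employer proposes): the candidate can get 60 next round, worth 0.46 × 60 = 27.6 now; the employer offers that and keeps 32.4.
Round 4 (the candidate proposes): the employer can get 32.4 next round, worth 0.46 × 32.4 = 14.904 now. The candidate offers 14.904 and keeps 60 − 14.904 = 45.096.
Round 3 (the employer proposes): the candidate can get 45.096 next round, worth 0.46 × 45.096 = 20.74416 now. The employer offers 20.74416 and keeps 60 − 20.74416 = 39.25584.
Round 2 (the candidate proposes): the employer can get 39.25584 next round, worth 0.46 × 39.25584 = 18.0576864 now. The candidate offers 18.0576864 and keeps 60 − 18.0576864 = 41.9423136.
Round 1 (the employer proposes): the candidate can get 41.9423136 next round, worth 0.46 × 41.9423136 = 19.293464256 now, so the employer offers 19.293464256, keeping 40.706535744.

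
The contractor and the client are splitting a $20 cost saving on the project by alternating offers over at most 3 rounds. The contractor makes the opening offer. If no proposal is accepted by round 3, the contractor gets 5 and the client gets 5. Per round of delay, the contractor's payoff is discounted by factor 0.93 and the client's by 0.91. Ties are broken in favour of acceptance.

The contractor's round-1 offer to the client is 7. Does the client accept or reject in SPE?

Work out the client's continuation value if the offer is rejected.
Round 3 (the contractor proposes): the client gets 5 if talks fail, so the contractor offers 5 and keeps 15.
Round 2 (the client proposes): the contractor can get 15 next round, worth 0.93 × 15 = 13.95 now, so the client offers 13.95, keeping 6.05.
So by rejecting in round 1, the client gets 6.05 next round, worth 0.91 × 6.05 = 5.5055 now.
Offer 7 ≥ 5.5055, so the client accepts.

Accept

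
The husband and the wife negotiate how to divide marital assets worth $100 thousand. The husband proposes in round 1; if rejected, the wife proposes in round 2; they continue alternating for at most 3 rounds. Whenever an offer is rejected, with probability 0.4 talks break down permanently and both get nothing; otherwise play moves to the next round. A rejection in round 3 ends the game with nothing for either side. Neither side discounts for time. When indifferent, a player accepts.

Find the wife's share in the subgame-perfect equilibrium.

Round 3 (the husband proposes): the wife will accept anything ≥ 0, so the husband offers 0 and keeps 100.
Round 2 (the wife proposes): rejecting gives the husband an expected 0.6 × 100 = 60; the wife offers that and keeps 40.
Round 1 (the husband proposes): rejecting gives the wife an expected 0.6 × 40 = 24; the husband offers that and keeps 76.

24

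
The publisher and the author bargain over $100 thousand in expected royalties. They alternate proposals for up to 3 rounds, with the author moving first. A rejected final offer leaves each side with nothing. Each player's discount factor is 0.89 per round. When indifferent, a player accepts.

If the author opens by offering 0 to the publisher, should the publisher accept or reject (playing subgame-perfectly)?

Reject

Round 3 (the author proposes): rejection yields 0 for the publisher; the author offers 0 and keeps 100.
Round 2 (the publisher proposes): the author can get 100 next round, worth 0.89 × 100 = 89 now. The publisher offers 89 and keeps 100 − 89 = 11.
So by rejecting in round 1, the publisher gets 11 next round, worth 0.89 × 11 = 9.79 now.
Offer 0 < 9.79, so the publisher rejects.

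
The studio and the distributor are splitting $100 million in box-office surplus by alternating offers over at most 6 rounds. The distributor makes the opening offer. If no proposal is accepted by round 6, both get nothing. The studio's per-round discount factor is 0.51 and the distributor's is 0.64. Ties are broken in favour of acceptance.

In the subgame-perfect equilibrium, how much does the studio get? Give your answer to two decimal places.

Round 6 (the studio proposes): the distributor will accept anything ≥ 0, so the studio offers 0 and keeps 100.
Round 5 (the distributor proposes): the studio can get 100 next round, worth 0.51 × 100 = 51 now; the distributor offers that and keeps 49.
Round 4 (the studio proposes): the distributor can get 49 next round, worth 0.64 × 49 = 31.36 now. The studio offers 31.36 and keeps 100 − 31.36 = 68.64.
Round 3 (the distributor proposes): the studio can get 68.64 next round, worth 0.51 × 68.64 = 35.0064 now, so the distributor offers 35.0064, keeping 64.9936.
Round 2 (the studio proposes): the distributor can get 64.9936 next round, worth 0.64 × 64.9936 = 41.595904 now; the studio offers that and keeps 58.404096.
Round 1 (the distributor proposes): the studio can get 58.404096 next round, worth 0.51 × 58.404096 = 29.78608896 now, so the distributor offers 29.78608896, keeping 70.21391104.

29.79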